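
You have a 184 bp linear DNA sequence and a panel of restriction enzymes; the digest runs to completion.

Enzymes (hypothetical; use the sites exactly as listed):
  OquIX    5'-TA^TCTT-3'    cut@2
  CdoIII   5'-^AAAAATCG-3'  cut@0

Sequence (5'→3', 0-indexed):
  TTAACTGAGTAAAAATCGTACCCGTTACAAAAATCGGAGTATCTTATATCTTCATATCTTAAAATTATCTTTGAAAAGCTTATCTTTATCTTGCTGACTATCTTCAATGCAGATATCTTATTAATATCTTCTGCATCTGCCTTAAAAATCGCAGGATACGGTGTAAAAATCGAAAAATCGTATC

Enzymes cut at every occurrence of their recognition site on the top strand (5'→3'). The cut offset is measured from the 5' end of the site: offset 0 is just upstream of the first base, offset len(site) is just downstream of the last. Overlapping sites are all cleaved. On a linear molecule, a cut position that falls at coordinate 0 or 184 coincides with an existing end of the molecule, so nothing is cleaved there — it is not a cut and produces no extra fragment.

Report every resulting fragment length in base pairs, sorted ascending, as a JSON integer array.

[6,7,8,8,10,11,11,12,12,13,15,15,17,18,21]

Site scan:
  OquIX (TATCTT, off=2): starts [39, 46, 54, 65, 80, 86, 98, 113, 124] → cuts [41, 48, 56, 67, 82, 88, 100, 115, 126]
  CdoIII (AAAAATCG, off=0): starts [10, 28, 143, 164, 172] → cuts [10, 28, 143, 164, 172]

All cut coordinates (distinct, sorted): [10, 28, 41, 48, 56, 67, 82, 88, 100, 115, 126, 143, 164, 172]

Fragments:
  [0,10): 10 bp
  [10,28): 18 bp
  [28,41): 13 bp
  [41,48): 7 bp
  [48,56): 8 bp
  [56,67): 11 bp
  [67,82): 15 bp
  [82,88): 6 bp
  [88,100): 12 bp
  [100,115): 15 bp
  [115,126): 11 bp
  [126,143): 17 bp
  [143,164): 21 bp
  [164,172): 8 bp
  [172,184): 12 bp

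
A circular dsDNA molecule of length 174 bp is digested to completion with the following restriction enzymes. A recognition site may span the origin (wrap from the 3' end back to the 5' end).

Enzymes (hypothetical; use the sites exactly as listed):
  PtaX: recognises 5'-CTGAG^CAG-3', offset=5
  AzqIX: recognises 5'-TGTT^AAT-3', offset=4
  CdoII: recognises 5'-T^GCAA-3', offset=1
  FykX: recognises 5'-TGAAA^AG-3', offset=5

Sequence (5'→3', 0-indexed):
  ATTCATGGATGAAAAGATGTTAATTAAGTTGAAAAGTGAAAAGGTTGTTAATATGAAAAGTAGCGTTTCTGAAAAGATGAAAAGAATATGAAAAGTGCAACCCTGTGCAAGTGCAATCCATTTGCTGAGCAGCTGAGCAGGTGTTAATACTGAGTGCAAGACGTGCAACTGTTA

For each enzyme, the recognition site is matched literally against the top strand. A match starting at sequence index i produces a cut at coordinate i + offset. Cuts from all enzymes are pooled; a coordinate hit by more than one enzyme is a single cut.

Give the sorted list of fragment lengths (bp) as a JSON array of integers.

[3,6,7,7,8,8,8,8,9,9,9,10,10,11,13,15,16,17]

Site scan:
  PtaX (CTGAGCAG, off=5): starts [124, 132] → cuts [129, 137]
  AzqIX (TGTTAAT, off=4): starts [17, 45, 141, 169] → cuts [21, 49, 145, 173]
  CdoII (TGCAA, off=1): starts [95, 105, 111, 154, 163] → cuts [96, 106, 112, 155, 164]
  FykX (TGAAAAG, off=5): starts [9, 29, 36, 53, 69, 77, 88] → cuts [14, 34, 41, 58, 74, 82, 93]

All cut coordinates (distinct, sorted): [14, 21, 34, 41, 49, 58, 74, 82, 93, 96, 106, 112, 129, 137, 145, 155, 164, 173]

Fragments:
  14→21: 7 bp
  21→34: 13 bp
  34→41: 7 bp
  41→49: 8 bp
  49→58: 9 bp
  58→74: 16 bp
  74→82: 8 bp
  82→93: 11 bp
  93→96: 3 bp
  96→106: 10 bp
  106→112: 6 bp
  112→129: 17 bp
  129→137: 8 bp
  137→145: 8 bp
  145→155: 10 bp
  155→164: 9 bp
  164→173: 9 bp
  173→14 (wrap): 174-173+14 = 15 bp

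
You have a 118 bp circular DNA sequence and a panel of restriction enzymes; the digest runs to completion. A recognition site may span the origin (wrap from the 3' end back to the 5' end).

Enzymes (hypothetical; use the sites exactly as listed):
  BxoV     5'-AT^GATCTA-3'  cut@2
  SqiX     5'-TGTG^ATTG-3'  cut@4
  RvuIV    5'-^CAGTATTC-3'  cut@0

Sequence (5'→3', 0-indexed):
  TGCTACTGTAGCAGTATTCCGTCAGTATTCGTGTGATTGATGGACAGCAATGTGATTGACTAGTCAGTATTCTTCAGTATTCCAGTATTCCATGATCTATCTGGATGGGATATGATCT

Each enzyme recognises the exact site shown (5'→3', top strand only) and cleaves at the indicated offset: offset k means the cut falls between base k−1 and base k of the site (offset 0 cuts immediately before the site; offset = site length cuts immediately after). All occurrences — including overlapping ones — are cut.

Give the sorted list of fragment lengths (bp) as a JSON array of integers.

Per-enzyme occurrences:
  BxoV (ATGATCTA, off=2): starts [91] → cuts [93]
  SqiX (TGTGATTG, off=4): starts [31, 50] → cuts [35, 54]
  RvuIV (CAGTATTC, off=0): starts [11, 22, 64, 74, 82] → cuts [11, 22, 64, 74, 82]

Pooled cuts: [11, 22, 35, 54, 64, 74, 82, 93]

Fragment lengths:
  11→22: 11 bp
  22→35: 13 bp
  35→54: 19 bp
  54→64: 10 bp
  64→74: 10 bp
  74→82: 8 bp
  82→93: 11 bp
  93→11 (wrap): 118-93+11 = 36 bp

[8,10,10,11,11,13,19,36]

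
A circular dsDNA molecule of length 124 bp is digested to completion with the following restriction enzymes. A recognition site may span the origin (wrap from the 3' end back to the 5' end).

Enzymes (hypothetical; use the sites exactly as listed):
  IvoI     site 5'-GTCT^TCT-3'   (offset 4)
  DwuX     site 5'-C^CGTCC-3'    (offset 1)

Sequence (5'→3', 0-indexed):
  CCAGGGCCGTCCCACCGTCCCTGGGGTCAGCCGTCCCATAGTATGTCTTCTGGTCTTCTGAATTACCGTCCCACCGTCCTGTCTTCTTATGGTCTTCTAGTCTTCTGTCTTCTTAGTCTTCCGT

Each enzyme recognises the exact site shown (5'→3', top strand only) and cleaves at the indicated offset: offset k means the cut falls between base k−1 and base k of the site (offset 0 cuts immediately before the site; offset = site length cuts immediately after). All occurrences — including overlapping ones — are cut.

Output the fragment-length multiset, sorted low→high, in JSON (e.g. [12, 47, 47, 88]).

[7,8,8,8,8,10,10,10,11,11,16,17]

Site scan:
  IvoI GTCTTCT/4: at [44, 52, 80, 91, 99, 106] ⇒ [48, 56, 84, 95, 103, 110]
  DwuX CCGTCC/1: at [6, 14, 30, 65, 73, 120] ⇒ [7, 15, 31, 66, 74, 121]

Pooled cuts: [7, 15, 31, 48, 56, 66, 74, 84, 95, 103, 110, 121]

Fragments:
  7→15: 8 bp
  15→31: 16 bp
  31→48: 17 bp
  48→56: 8 bp
  56→66: 10 bp
  66→74: 8 bp
  74→84: 10 bp
  84→95: 11 bp
  95→103: 8 bp
  103→110: 7 bp
  110→121: 11 bp
  121→7 (wrap): 124-121+7 = 10 bp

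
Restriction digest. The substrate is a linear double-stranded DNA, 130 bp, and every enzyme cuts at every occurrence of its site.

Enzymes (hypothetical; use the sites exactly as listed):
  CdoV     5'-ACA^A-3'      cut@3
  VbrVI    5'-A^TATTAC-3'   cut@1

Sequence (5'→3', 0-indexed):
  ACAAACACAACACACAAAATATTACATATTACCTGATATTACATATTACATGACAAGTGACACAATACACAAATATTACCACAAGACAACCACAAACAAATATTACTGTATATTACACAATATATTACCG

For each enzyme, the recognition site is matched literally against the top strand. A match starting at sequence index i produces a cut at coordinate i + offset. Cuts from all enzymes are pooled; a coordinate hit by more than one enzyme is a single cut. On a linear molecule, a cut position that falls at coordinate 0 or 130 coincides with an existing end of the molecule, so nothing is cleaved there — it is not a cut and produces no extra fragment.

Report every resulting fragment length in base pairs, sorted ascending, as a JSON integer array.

[2,2,3,3,3,4,5,6,6,7,7,7,7,8,9,9,10,10,10,12]

Site scan:
  CdoV ACAA/3: at [0, 6, 13, 52, 61, 68, 80, 85, 91, 95, 116] ⇒ [3, 9, 16, 55, 64, 71, 83, 88, 94, 98, 119]
  VbrVI ATATTAC/1: at [18, 25, 35, 42, 72, 99, 109, 121] ⇒ [19, 26, 36, 43, 73, 100, 110, 122]

All cut coordinates (distinct, sorted): [3, 9, 16, 19, 26, 36, 43, 55, 64, 71, 73, 83, 88, 94, 98, 100, 110, 119, 122]

Fragments:
  [0,3): 3 bp
  [3,9): 6 bp
  [9,16): 7 bp
  [16,19): 3 bp
  [19,26): 7 bp
  [26,36): 10 bp
  [36,43): 7 bp
  [43,55): 12 bp
  [55,64): 9 bp
  [64,71): 7 bp
  [71,73): 2 bp
  [73,83): 10 bp
  [83,88): 5 bp
  [88,94): 6 bp
  [94,98): 4 bp
  [98,100): 2 bp
  [100,110): 10 bp
  [110,119): 9 bp
  [119,122): 3 bp
  [122,130): 8 bp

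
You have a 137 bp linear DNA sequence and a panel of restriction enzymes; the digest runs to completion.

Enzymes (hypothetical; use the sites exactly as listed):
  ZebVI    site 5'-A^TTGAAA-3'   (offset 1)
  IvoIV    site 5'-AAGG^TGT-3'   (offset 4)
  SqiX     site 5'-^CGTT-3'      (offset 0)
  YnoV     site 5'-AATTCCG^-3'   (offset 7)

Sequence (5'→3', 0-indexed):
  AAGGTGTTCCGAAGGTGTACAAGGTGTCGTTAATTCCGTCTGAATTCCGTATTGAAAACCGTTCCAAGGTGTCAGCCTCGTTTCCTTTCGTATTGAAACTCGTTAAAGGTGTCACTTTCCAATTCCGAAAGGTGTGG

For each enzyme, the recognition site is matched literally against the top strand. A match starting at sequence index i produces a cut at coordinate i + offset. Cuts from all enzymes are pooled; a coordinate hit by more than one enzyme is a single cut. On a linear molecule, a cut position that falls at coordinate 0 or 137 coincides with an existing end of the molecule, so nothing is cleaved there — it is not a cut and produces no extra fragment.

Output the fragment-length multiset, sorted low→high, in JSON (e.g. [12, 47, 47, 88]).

[2,3,4,5,5,8,8,9,9,9,10,11,11,11,14,18]

Site scan:
  ZebVI ATTGAAA/1: at [50, 91] ⇒ [51, 92]
  IvoIV AAGGTGT/4: at [0, 11, 20, 65, 105, 128] ⇒ [4, 15, 24, 69, 109, 132]
  SqiX CGTT/0: at [27, 59, 78, 100] ⇒ [27, 59, 78, 100]
  YnoV AATTCCG/7: at [31, 42, 120] ⇒ [38, 49, 127]

All cut coordinates (distinct, sorted): [4, 15, 24, 27, 38, 49, 51, 59, 69, 78, 92, 100, 109, 127, 132]

Fragment lengths:
  [0,4): 4 bp
  [4,15): 11 bp
  [15,24): 9 bp
  [24,27): 3 bp
  [27,38): 11 bp
  [38,49): 11 bp
  [49,51): 2 bp
  [51,59): 8 bp
  [59,69): 10 bp
  [69,78): 9 bp
  [78,92): 14 bp
  [92,100): 8 bp
  [100,109): 9 bp
  [109,127): 18 bp
  [127,132): 5 bp
  [132,137): 5 bp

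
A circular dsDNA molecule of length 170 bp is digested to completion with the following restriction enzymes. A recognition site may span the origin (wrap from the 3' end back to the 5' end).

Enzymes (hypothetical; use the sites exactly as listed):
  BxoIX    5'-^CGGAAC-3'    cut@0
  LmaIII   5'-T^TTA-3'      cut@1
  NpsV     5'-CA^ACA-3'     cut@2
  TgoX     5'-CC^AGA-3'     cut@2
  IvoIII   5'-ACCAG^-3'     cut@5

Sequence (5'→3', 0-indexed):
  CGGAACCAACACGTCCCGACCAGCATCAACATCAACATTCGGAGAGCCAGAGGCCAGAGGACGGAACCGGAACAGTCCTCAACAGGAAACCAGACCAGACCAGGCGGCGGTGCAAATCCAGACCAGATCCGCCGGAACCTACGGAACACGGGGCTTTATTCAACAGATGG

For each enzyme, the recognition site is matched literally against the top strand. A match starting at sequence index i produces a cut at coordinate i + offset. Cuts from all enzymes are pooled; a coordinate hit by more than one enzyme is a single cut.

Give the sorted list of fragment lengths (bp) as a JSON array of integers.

[2,2,2,3,5,5,5,6,6,6,6,7,7,8,8,9,10,14,14,14,15,16]

Per-enzyme occurrences:
  BxoIX (CGGAAC, off=0): starts [0, 61, 67, 132, 141] → cuts [0, 61, 67, 132, 141]
  LmaIII (TTTA, off=1): starts [154] → cuts [155]
  NpsV (CAACA, off=2): starts [6, 26, 32, 79, 160] → cuts [8, 28, 34, 81, 162]
  TgoX (CCAGA, off=2): starts [46, 53, 89, 94, 117, 122] → cuts [48, 55, 91, 96, 119, 124]
  IvoIII (ACCAG, off=5): starts [18, 88, 93, 98, 121] → cuts [23, 93, 98, 103, 126]

All cut coordinates (distinct, sorted): [0, 8, 23, 28, 34, 48, 55, 61, 67, 81, 91, 93, 96, 98, 103, 119, 124, 126, 132, 141, 155, 162]

Fragment lengths:
  0→8: 8 bp
  8→23: 15 bp
  23→28: 5 bp
  28→34: 6 bp
  34→48: 14 bp
  48→55: 7 bp
  55→61: 6 bp
  61→67: 6 bp
  67→81: 14 bp
  81→91: 10 bp
  91→93: 2 bp
  93→96: 3 bp
  96→98: 2 bp
  98→103: 5 bp
  103→119: 16 bp
  119→124: 5 bp
  124→126: 2 bp
  126→132: 6 bp
  132→141: 9 bp
  141→155: 14 bp
  155→162: 7 bp
  162→0 (wrap): 170-162+0 = 8 bp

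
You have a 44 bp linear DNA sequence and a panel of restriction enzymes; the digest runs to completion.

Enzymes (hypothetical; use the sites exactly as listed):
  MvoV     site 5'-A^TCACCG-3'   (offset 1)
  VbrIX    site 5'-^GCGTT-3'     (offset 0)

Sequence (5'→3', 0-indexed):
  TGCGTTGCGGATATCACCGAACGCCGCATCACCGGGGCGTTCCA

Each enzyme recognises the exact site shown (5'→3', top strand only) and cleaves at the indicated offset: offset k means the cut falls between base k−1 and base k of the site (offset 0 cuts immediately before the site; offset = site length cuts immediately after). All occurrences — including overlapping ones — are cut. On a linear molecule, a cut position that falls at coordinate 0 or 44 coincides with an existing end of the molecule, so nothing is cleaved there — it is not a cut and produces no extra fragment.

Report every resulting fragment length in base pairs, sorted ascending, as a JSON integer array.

[1,8,8,12,15]

Site scan:
  MvoV (ATCACCG, off=1): starts [12, 27] → cuts [13, 28]
  VbrIX (GCGTT, off=0): starts [1, 36] → cuts [1, 36]

Pooled cuts: [1, 13, 28, 36]

Fragment lengths:
  [0,1): 1 bp
  [1,13): 12 bp
  [13,28): 15 bp
  [28,36): 8 bp
  [36,44): 8 bp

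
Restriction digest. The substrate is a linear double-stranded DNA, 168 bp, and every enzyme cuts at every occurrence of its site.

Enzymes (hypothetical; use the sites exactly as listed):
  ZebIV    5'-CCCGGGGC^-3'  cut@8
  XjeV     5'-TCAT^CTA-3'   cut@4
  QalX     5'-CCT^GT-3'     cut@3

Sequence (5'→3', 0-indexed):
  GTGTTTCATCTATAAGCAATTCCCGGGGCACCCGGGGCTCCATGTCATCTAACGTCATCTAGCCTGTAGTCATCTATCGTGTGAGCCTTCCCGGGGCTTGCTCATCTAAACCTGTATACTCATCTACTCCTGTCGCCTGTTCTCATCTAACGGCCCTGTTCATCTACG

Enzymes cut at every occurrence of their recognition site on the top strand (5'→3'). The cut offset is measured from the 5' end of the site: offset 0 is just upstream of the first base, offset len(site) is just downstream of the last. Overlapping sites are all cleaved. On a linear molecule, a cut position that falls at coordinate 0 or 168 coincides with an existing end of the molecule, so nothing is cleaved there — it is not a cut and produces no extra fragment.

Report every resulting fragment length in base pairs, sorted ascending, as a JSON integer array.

Per-enzyme occurrences:
  ZebIV (CCCGGGGC, off=8): starts [21, 30, 89] → cuts [29, 38, 97]
  XjeV (TCATCTA, off=4): starts [5, 44, 54, 69, 101, 119, 142, 159] → cuts [9, 48, 58, 73, 105, 123, 146, 163]
  QalX (CCTGT, off=3): starts [62, 110, 128, 135, 154] → cuts [65, 113, 131, 138, 157]

Pooled cuts: [9, 29, 38, 48, 58, 65, 73, 97, 105, 113, 123, 131, 138, 146, 157, 163]

Fragments:
  [0,9): 9 bp
  [9,29): 20 bp
  [29,38): 9 bp
  [38,48): 10 bp
  [48,58): 10 bp
  [58,65): 7 bp
  [65,73): 8 bp
  [73,97): 24 bp
  [97,105): 8 bp
  [105,113): 8 bp
  [113,123): 10 bp
  [123,131): 8 bp
  [131,138): 7 bp
  [138,146): 8 bp
  [146,157): 11 bp
  [157,163): 6 bp
  [163,168): 5 bp

[5,6,7,7,8,8,8,8,8,9,9,10,10,10,11,20,24]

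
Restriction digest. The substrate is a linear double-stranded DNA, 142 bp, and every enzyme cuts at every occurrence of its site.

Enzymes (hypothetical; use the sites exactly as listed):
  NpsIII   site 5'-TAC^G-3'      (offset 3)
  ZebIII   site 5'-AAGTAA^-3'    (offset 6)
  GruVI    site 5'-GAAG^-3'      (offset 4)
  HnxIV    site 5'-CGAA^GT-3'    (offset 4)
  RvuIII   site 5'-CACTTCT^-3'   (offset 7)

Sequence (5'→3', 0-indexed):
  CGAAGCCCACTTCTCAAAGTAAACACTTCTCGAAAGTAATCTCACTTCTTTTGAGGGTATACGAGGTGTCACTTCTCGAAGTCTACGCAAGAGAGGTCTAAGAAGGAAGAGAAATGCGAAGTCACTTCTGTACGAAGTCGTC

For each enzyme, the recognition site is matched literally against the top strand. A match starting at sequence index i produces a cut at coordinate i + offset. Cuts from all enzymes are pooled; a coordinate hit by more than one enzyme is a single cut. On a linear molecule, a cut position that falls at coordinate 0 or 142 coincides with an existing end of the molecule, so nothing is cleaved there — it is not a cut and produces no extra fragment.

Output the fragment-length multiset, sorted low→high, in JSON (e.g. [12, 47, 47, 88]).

[1,1,1,3,4,4,4,5,5,5,8,8,8,9,9,10,11,13,14,19]

Scan for sites:
  NpsIII (TACG, off=3): starts [59, 83, 130] → cuts [62, 86, 133]
  ZebIII (AAGTAA, off=6): starts [16, 33] → cuts [22, 39]
  GruVI (GAAG, off=4): starts [1, 77, 101, 105, 117, 133] → cuts [5, 81, 105, 109, 121, 137]
  HnxIV (CGAAGT, off=4): starts [76, 116, 132] → cuts [80, 120, 136]
  RvuIII (CACTTCT, off=7): starts [7, 23, 42, 69, 122] → cuts [14, 30, 49, 76, 129]

All cut coordinates (distinct, sorted): [5, 14, 22, 30, 39, 49, 62, 76, 80, 81, 86, 105, 109, 120, 121, 129, 133, 136, 137]

Fragment lengths:
  [0,5): 5 bp
  [5,14): 9 bp
  [14,22): 8 bp
  [22,30): 8 bp
  [30,39): 9 bp
  [39,49): 10 bp
  [49,62): 13 bp
  [62,76): 14 bp
  [76,80): 4 bp
  [80,81): 1 bp
  [81,86): 5 bp
  [86,105): 19 bp
  [105,109): 4 bp
  [109,120): 11 bp
  [120,121): 1 bp
  [121,129): 8 bp
  [129,133): 4 bp
  [133,136): 3 bp
  [136,137): 1 bp
  [137,142): 5 bp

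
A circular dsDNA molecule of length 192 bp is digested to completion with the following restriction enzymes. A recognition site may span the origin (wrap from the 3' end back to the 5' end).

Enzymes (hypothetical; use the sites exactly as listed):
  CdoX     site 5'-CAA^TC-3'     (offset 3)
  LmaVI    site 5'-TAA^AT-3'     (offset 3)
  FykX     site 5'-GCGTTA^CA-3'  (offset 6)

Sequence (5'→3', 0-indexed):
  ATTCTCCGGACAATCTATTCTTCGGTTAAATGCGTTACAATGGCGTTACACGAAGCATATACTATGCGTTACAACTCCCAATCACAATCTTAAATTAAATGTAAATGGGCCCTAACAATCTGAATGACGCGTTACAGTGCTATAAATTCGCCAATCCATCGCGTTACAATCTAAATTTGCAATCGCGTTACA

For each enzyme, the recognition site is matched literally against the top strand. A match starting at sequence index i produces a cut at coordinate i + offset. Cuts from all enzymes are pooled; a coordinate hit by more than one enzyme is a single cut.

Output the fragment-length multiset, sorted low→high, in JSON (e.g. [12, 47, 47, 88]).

Scan for sites:
  CdoX CAATC/3: at [10, 78, 84, 115, 151, 166, 179] ⇒ [13, 81, 87, 118, 154, 169, 182]
  LmaVI TAAAT/3: at [26, 90, 95, 101, 142, 171] ⇒ [29, 93, 98, 104, 145, 174]
  FykX GCGTTACA/6: at [31, 42, 65, 128, 160, 184] ⇒ [37, 48, 71, 134, 166, 190]

Pooled cuts: [13, 29, 37, 48, 71, 81, 87, 93, 98, 104, 118, 134, 145, 154, 166, 169, 174, 182, 190]

Fragments:
  13→29: 16 bp
  29→37: 8 bp
  37→48: 11 bp
  48→71: 23 bp
  71→81: 10 bp
  81→87: 6 bp
  87→93: 6 bp
  93→98: 5 bp
  98→104: 6 bp
  104→118: 14 bp
  118→134: 16 bp
  134→145: 11 bp
  145→154: 9 bp
  154→166: 12 bp
  166→169: 3 bp
  169→174: 5 bp
  174→182: 8 bp
  182→190: 8 bp
  190→13 (wrap): 192-190+13 = 15 bp

[3,5,5,6,6,6,8,8,8,9,10,11,11,12,14,15,16,16,23]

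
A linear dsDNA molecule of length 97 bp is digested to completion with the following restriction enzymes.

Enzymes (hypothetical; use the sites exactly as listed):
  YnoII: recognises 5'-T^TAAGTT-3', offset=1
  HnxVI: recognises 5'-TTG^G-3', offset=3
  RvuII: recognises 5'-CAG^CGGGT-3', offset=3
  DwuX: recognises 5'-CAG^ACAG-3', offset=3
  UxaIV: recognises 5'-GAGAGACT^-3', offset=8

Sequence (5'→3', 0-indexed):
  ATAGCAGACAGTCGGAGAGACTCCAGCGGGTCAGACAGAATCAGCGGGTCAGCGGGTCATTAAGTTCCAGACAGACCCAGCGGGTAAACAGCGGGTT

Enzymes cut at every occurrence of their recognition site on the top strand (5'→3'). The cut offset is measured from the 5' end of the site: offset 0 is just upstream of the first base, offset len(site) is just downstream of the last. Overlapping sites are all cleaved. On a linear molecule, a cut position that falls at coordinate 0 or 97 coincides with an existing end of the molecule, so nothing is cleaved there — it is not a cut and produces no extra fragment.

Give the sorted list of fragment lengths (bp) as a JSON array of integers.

Site scan:
  YnoII (TTAAGTT, off=1): starts [59] → cuts [60]
  HnxVI (TTGG, off=3): no sites
  RvuII (CAGCGGGT, off=3): starts [23, 41, 49, 77, 88] → cuts [26, 44, 52, 80, 91]
  DwuX (CAGACAG, off=3): starts [4, 31, 67] → cuts [7, 34, 70]
  UxaIV (GAGAGACT, off=8): starts [14] → cuts [22]

All cut coordinates (distinct, sorted): [7, 22, 26, 34, 44, 52, 60, 70, 80, 91]

Fragments:
  [0,7): 7 bp
  [7,22): 15 bp
  [22,26): 4 bp
  [26,34): 8 bp
  [34,44): 10 bp
  [44,52): 8 bp
  [52,60): 8 bp
  [60,70): 10 bp
  [70,80): 10 bp
  [80,91): 11 bp
  [91,97): 6 bp

[4,6,7,8,8,8,10,10,10,11,15]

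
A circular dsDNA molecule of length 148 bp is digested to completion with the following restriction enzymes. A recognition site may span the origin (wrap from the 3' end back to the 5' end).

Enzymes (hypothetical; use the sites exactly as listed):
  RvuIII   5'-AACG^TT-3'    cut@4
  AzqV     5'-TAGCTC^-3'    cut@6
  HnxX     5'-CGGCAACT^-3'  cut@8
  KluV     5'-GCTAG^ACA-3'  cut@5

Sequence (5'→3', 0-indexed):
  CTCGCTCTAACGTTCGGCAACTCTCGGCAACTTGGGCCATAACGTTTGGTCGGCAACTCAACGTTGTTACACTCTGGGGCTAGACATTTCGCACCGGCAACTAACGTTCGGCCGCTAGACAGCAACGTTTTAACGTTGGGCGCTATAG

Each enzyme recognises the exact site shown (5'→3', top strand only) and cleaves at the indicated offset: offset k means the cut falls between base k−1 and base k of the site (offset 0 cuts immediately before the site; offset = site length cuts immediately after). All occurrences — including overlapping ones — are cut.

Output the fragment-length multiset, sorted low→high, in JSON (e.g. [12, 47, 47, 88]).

[4,5,8,9,9,10,10,12,12,14,16,19,20]

Scan for sites:
  RvuIII AACGTT/4: at [8, 40, 59, 102, 123, 131] ⇒ [12, 44, 63, 106, 127, 135]
  AzqV TAGCTC/6: at [145] ⇒ [3]
  HnxX CGGCAACT/8: at [14, 24, 50, 94] ⇒ [22, 32, 58, 102]
  KluV GCTAGACA/5: at [78, 113] ⇒ [83, 118]

Pooled cuts: [3, 12, 22, 32, 44, 58, 63, 83, 102, 106, 118, 127, 135]

Fragment lengths:
  3→12: 9 bp
  12→22: 10 bp
  22→32: 10 bp
  32→44: 12 bp
  44→58: 14 bp
  58→63: 5 bp
  63→83: 20 bp
  83→102: 19 bp
  102→106: 4 bp
  106→118: 12 bp
  118→127: 9 bp
  127→135: 8 bp
  135→3 (wrap): 148-135+3 = 16 bp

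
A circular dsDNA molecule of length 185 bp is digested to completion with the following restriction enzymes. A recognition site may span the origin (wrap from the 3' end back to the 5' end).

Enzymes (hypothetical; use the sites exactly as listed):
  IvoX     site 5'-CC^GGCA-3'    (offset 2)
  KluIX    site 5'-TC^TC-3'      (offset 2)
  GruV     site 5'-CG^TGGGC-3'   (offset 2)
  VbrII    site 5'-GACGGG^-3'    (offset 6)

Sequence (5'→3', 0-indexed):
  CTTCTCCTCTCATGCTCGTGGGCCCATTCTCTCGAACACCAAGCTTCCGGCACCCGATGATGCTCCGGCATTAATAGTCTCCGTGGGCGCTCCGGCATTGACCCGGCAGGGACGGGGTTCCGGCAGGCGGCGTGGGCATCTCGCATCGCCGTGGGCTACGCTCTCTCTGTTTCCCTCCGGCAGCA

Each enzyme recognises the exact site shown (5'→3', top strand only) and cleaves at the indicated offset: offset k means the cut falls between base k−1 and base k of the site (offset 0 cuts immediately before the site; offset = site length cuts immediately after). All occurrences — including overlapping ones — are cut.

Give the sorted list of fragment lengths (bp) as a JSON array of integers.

[2,2,4,5,5,8,9,10,11,11,11,11,11,12,12,13,13,17,18]

Site scan:
  IvoX (CCGGCA, off=2): starts [46, 64, 91, 102, 119, 176] → cuts [48, 66, 93, 104, 121, 178]
  KluIX (TCTC, off=2): starts [2, 7, 27, 29, 77, 138, 161, 163] → cuts [4, 9, 29, 31, 79, 140, 163, 165]
  GruV (CGTGGGC, off=2): starts [16, 81, 130, 149] → cuts [18, 83, 132, 151]
  VbrII (GACGGG, off=6): starts [110] → cuts [116]

All cut coordinates (distinct, sorted): [4, 9, 18, 29, 31, 48, 66, 79, 83, 93, 104, 116, 121, 132, 140, 151, 163, 165, 178]

Fragment lengths:
  4→9: 5 bp
  9→18: 9 bp
  18→29: 11 bp
  29→31: 2 bp
  31→48: 17 bp
  48→66: 18 bp
  66→79: 13 bp
  79→83: 4 bp
  83→93: 10 bp
  93→104: 11 bp
  104→116: 12 bp
  116→121: 5 bp
  121→132: 11 bp
  132→140: 8 bp
  140→151: 11 bp
  151→163: 12 bp
  163→165: 2 bp
  165→178: 13 bp
  178→4 (wrap): 185-178+4 = 11 bp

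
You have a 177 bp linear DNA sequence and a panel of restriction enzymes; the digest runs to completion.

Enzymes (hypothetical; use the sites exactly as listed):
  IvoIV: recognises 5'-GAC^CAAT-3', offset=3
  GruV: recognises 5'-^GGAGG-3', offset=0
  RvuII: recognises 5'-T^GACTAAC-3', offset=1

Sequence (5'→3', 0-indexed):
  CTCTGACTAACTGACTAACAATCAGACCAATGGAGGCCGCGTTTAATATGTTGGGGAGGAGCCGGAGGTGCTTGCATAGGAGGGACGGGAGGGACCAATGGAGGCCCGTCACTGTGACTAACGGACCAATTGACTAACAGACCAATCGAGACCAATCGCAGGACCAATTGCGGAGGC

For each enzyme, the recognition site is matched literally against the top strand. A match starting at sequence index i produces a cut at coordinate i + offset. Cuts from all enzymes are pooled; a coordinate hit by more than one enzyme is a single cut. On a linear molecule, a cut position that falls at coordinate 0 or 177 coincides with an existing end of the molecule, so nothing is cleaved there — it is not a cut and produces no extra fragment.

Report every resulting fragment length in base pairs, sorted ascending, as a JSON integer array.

Per-enzyme occurrences:
  IvoIV GACCAAT/3: at [24, 92, 123, 139, 149, 161] ⇒ [27, 95, 126, 142, 152, 164]
  GruV GGAGG/0: at [31, 54, 63, 78, 87, 99, 171] ⇒ [31, 54, 63, 78, 87, 99, 171]
  RvuII TGACTAAC/1: at [3, 11, 114, 130] ⇒ [4, 12, 115, 131]

Pooled cuts: [4, 12, 27, 31, 54, 63, 78, 87, 95, 99, 115, 126, 131, 142, 152, 164, 171]

Fragments:
  [0,4): 4 bp
  [4,12): 8 bp
  [12,27): 15 bp
  [27,31): 4 bp
  [31,54): 23 bp
  [54,63): 9 bp
  [63,78): 15 bp
  [78,87): 9 bp
  [87,95): 8 bp
  [95,99): 4 bp
  [99,115): 16 bp
  [115,126): 11 bp
  [126,131): 5 bp
  [131,142): 11 bp
  [142,152): 10 bp
  [152,164): 12 bp
  [164,171): 7 bp
  [171,177): 6 bp

[4,4,4,5,6,7,8,8,9,9,10,11,11,12,15,15,16,23]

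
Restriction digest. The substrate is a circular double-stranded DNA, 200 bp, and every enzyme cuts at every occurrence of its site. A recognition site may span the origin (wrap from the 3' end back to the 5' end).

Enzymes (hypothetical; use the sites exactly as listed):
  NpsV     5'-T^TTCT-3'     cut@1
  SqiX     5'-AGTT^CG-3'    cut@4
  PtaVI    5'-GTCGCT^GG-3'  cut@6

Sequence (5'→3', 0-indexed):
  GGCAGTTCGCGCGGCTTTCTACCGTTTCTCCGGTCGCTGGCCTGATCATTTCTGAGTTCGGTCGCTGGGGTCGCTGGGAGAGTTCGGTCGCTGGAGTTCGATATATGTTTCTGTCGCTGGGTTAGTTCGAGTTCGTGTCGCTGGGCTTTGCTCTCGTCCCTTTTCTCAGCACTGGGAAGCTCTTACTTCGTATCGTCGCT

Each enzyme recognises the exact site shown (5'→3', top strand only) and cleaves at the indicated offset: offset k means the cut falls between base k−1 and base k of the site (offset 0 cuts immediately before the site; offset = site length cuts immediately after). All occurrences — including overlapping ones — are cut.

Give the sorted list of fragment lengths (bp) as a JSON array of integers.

Per-enzyme occurrences:
  NpsV TTTCT/1: at [15, 24, 48, 107, 161] ⇒ [16, 25, 49, 108, 162]
  SqiX AGTTCG/4: at [3, 54, 80, 94, 123, 129] ⇒ [7, 58, 84, 98, 127, 133]
  PtaVI GTCGCTGG/6: at [32, 60, 69, 86, 112, 136, 194] ⇒ [0, 38, 66, 75, 92, 118, 142]

All cut coordinates (distinct, sorted): [0, 7, 16, 25, 38, 49, 58, 66, 75, 84, 92, 98, 108, 118, 127, 133, 142, 162]

Fragment lengths:
  0→7: 7 bp
  7→16: 9 bp
  16→25: 9 bp
  25→38: 13 bp
  38→49: 11 bp
  49→58: 9 bp
  58→66: 8 bp
  66→75: 9 bp
  75→84: 9 bp
  84→92: 8 bp
  92→98: 6 bp
  98→108: 10 bp
  108→118: 10 bp
  118→127: 9 bp
  127→133: 6 bp
  133→142: 9 bp
  142→162: 20 bp
  162→0 (wrap): 200-162+0 = 38 bp

[6,6,7,8,8,9,9,9,9,9,9,9,10,10,11,13,20,38]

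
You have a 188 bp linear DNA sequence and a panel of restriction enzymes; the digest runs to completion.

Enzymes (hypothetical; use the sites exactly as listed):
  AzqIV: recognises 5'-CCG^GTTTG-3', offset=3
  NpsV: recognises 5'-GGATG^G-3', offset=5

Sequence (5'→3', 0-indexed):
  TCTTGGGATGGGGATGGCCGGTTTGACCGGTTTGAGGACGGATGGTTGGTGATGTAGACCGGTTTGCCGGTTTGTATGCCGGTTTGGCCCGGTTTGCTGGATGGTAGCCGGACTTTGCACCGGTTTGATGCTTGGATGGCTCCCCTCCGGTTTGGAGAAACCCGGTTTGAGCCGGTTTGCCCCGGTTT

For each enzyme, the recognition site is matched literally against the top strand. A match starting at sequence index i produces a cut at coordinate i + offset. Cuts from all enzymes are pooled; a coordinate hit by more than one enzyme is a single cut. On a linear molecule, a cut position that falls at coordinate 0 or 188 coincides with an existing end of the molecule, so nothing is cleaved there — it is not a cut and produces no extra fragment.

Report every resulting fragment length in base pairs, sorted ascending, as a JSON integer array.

Per-enzyme occurrences:
  AzqIV (CCGGTTTG, off=3): starts [17, 26, 58, 66, 78, 88, 119, 146, 161, 171] → cuts [20, 29, 61, 69, 81, 91, 122, 149, 164, 174]
  NpsV (GGATGG, off=5): starts [5, 11, 39, 98, 133] → cuts [10, 16, 44, 103, 138]

All cut coordinates (distinct, sorted): [10, 16, 20, 29, 44, 61, 69, 81, 91, 103, 122, 138, 149, 164, 174]

Fragment lengths:
  [0,10): 10 bp
  [10,16): 6 bp
  [16,20): 4 bp
  [20,29): 9 bp
  [29,44): 15 bp
  [44,61): 17 bp
  [61,69): 8 bp
  [69,81): 12 bp
  [81,91): 10 bp
  [91,103): 12 bp
  [103,122): 19 bp
  [122,138): 16 bp
  [138,149): 11 bp
  [149,164): 15 bp
  [164,174): 10 bp
  [174,188): 14 bp

[4,6,8,9,10,10,10,11,12,12,14,15,15,16,17,19]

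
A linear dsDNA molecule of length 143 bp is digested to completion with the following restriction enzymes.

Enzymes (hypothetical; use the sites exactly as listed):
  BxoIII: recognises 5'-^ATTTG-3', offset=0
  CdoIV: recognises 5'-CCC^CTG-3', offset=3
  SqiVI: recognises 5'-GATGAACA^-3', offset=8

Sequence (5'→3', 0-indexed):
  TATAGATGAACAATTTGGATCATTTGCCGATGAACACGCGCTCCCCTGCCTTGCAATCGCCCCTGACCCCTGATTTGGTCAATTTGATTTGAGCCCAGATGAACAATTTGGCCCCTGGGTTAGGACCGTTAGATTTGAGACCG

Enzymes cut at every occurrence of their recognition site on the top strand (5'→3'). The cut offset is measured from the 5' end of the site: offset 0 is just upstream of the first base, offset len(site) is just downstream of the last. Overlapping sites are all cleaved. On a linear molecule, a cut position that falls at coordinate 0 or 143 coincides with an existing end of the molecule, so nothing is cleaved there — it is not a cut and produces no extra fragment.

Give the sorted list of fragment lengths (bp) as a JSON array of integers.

[3,5,7,9,9,9,9,11,12,15,17,18,19]

Site scan:
  BxoIII (ATTTG, off=0): starts [12, 21, 72, 81, 86, 105, 132] → cuts [12, 21, 72, 81, 86, 105, 132]
  CdoIV (CCCCTG, off=3): starts [42, 59, 66, 111] → cuts [45, 62, 69, 114]
  SqiVI (GATGAACA, off=8): starts [4, 28, 97] → cuts [12, 36, 105]

All cut coordinates (distinct, sorted): [12, 21, 36, 45, 62, 69, 72, 81, 86, 105, 114, 132]

Fragments:
  [0,12): 12 bp
  [12,21): 9 bp
  [21,36): 15 bp
  [36,45): 9 bp
  [45,62): 17 bp
  [62,69): 7 bp
  [69,72): 3 bp
  [72,81): 9 bp
  [81,86): 5 bp
  [86,105): 19 bp
  [105,114): 9 bp
  [114,132): 18 bp
  [132,143): 11 bp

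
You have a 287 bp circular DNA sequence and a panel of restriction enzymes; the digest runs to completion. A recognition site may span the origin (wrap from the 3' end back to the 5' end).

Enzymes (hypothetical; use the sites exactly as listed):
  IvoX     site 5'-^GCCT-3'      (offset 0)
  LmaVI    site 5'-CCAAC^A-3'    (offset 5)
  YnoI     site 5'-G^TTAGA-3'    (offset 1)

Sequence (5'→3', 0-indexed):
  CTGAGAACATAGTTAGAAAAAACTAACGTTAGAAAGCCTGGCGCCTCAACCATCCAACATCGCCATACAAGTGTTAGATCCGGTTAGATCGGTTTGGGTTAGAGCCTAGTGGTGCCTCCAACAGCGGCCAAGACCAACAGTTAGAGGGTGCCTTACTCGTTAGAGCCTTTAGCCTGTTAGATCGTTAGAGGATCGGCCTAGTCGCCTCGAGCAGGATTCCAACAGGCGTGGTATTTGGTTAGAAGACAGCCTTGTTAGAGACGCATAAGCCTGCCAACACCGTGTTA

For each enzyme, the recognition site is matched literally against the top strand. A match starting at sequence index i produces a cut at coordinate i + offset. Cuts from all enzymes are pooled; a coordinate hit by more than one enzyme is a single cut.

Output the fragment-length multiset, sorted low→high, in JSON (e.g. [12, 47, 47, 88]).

Site scan:
  IvoX GCCT/0: at [35, 42, 103, 113, 149, 164, 171, 195, 203, 248, 268] ⇒ [35, 42, 103, 113, 149, 164, 171, 195, 203, 248, 268]
  LmaVI CCAACA/5: at [53, 117, 133, 218, 273] ⇒ [58, 122, 138, 223, 278]
  YnoI GTTAGA/1: at [11, 27, 72, 82, 97, 139, 158, 175, 183, 237, 253] ⇒ [12, 28, 73, 83, 98, 140, 159, 176, 184, 238, 254]

All cut coordinates (distinct, sorted): [12, 28, 35, 42, 58, 73, 83, 98, 103, 113, 122, 138, 140, 149, 159, 164, 171, 176, 184, 195, 203, 223, 238, 248, 254, 268, 278]

Fragments:
  12→28: 16 bp
  28→35: 7 bp
  35→42: 7 bp
  42→58: 16 bp
  58→73: 15 bp
  73→83: 10 bp
  83→98: 15 bp
  98→103: 5 bp
  103→113: 10 bp
  113→122: 9 bp
  122→138: 16 bp
  138→140: 2 bp
  140→149: 9 bp
  149→159: 10 bp
  159→164: 5 bp
  164→171: 7 bp
  171→176: 5 bp
  176→184: 8 bp
  184→195: 11 bp
  195→203: 8 bp
  203→223: 20 bp
  223→238: 15 bp
  238→248: 10 bp
  248→254: 6 bp
  254→268: 14 bp
  268→278: 10 bp
  278→12 (wrap): 287-278+12 = 21 bp

[2,5,5,5,6,7,7,7,8,8,9,9,10,10,10,10,10,11,14,15,15,15,16,16,16,20,21]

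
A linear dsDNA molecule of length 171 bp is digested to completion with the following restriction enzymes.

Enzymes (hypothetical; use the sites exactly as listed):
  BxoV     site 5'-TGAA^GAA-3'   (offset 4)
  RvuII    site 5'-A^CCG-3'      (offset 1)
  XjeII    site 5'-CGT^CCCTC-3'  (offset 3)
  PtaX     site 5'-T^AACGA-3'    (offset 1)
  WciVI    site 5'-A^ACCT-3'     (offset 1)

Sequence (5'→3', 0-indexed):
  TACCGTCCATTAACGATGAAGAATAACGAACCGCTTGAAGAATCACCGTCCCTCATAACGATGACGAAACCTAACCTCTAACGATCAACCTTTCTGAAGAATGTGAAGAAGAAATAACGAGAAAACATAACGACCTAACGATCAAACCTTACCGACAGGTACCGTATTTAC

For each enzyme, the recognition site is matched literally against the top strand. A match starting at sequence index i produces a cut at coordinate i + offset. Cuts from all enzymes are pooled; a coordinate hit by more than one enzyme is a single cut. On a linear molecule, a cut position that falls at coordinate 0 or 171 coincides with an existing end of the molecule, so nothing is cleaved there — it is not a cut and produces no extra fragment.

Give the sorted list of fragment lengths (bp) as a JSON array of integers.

[2,4,4,5,6,6,6,6,7,8,8,8,9,9,9,9,9,10,10,11,12,13]

Per-enzyme occurrences:
  BxoV (TGAAGAA, off=4): starts [16, 35, 94, 103] → cuts [20, 39, 98, 107]
  RvuII (ACCG, off=1): starts [1, 29, 44, 150, 160] → cuts [2, 30, 45, 151, 161]
  XjeII (CGTCCCTC, off=3): starts [46] → cuts [49]
  PtaX (TAACGA, off=1): starts [10, 23, 55, 78, 114, 127, 135] → cuts [11, 24, 56, 79, 115, 128, 136]
  WciVI (AACCT, off=1): starts [67, 72, 86, 144] → cuts [68, 73, 87, 145]

Pooled cuts: [2, 11, 20, 24, 30, 39, 45, 49, 56, 68, 73, 79, 87, 98, 107, 115, 128, 136, 145, 151, 161]

Fragment lengths:
  [0,2): 2 bp
  [2,11): 9 bp
  [11,20): 9 bp
  [20,24): 4 bp
  [24,30): 6 bp
  [30,39): 9 bp
  [39,45): 6 bp
  [45,49): 4 bp
  [49,56): 7 bp
  [56,68): 12 bp
  [68,73): 5 bp
  [73,79): 6 bp
  [79,87): 8 bp
  [87,98): 11 bp
  [98,107): 9 bp
  [107,115): 8 bp
  [115,128): 13 bp
  [128,136): 8 bp
  [136,145): 9 bp
  [145,151): 6 bp
  [151,161): 10 bp
  [161,171): 10 bp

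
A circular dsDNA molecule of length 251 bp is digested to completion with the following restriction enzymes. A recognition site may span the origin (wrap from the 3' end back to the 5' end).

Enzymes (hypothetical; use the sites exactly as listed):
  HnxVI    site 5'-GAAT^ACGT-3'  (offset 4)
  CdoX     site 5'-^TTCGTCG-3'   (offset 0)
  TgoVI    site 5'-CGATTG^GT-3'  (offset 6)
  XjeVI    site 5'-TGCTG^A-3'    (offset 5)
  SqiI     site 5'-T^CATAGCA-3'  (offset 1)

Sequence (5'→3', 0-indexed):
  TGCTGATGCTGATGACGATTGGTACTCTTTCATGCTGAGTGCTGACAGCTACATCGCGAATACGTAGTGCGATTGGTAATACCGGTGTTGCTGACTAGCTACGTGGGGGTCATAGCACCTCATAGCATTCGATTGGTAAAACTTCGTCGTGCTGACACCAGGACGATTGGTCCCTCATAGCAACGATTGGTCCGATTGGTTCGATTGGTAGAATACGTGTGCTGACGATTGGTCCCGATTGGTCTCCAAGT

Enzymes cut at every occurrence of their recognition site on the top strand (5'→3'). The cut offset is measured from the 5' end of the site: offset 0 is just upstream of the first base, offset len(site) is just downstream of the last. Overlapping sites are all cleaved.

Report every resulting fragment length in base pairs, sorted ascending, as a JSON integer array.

[6,6,7,7,7,7,9,9,10,10,10,10,12,14,14,15,15,15,16,17,17,18]

Scan for sites:
  HnxVI GAATACGT/4: at [57, 210] ⇒ [61, 214]
  CdoX TTCGTCG/0: at [142] ⇒ [142]
  TgoVI CGATTGGT/6: at [15, 69, 129, 163, 183, 192, 201, 225, 235] ⇒ [21, 75, 135, 169, 189, 198, 207, 231, 241]
  XjeVI TGCTGA/5: at [0, 6, 32, 39, 88, 149, 219] ⇒ [5, 11, 37, 44, 93, 154, 224]
  SqiI TCATAGCA/1: at [109, 119, 174] ⇒ [110, 120, 175]

Pooled cuts: [5, 11, 21, 37, 44, 61, 75, 93, 110, 120, 135, 142, 154, 169, 175, 189, 198, 207, 214, 224, 231, 241]

Fragments:
  5→11: 6 bp
  11→21: 10 bp
  21→37: 16 bp
  37→44: 7 bp
  44→61: 17 bp
  61→75: 14 bp
  75→93: 18 bp
  93→110: 17 bp
  110→120: 10 bp
  120→135: 15 bp
  135→142: 7 bp
  142→154: 12 bp
  154→169: 15 bp
  169→175: 6 bp
  175→189: 14 bp
  189→198: 9 bp
  198→207: 9 bp
  207→214: 7 bp
  214→224: 10 bp
  224→231: 7 bp
  231→241: 10 bp
  241→5 (wrap): 251-241+5 = 15 bp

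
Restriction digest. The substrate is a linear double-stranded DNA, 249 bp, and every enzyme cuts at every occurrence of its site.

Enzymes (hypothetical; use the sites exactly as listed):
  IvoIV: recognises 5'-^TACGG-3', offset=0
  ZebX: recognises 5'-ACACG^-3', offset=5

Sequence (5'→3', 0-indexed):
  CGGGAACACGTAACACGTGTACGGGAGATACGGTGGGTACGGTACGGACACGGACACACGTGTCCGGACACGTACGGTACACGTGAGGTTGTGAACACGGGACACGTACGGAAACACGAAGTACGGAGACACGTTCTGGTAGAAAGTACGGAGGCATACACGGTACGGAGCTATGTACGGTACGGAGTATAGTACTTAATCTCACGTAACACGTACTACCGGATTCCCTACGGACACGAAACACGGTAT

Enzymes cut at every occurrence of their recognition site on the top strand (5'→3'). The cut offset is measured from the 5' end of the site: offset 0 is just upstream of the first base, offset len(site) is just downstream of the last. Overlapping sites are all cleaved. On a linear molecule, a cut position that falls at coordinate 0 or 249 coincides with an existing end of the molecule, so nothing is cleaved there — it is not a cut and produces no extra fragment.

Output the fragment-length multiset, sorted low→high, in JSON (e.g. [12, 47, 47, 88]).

Site scan:
  IvoIV (TACGG, off=0): starts [19, 28, 37, 42, 72, 106, 121, 146, 163, 175, 180, 228] → cuts [19, 28, 37, 42, 72, 106, 121, 146, 163, 175, 180, 228]
  ZebX (ACACG, off=5): starts [5, 12, 47, 55, 67, 78, 94, 101, 113, 128, 157, 208, 233, 240] → cuts [10, 17, 52, 60, 72, 83, 99, 106, 118, 133, 162, 213, 238, 245]

All cut coordinates (distinct, sorted): [10, 17, 19, 28, 37, 42, 52, 60, 72, 83, 99, 106, 118, 121, 133, 146, 162, 163, 175, 180, 213, 228, 238, 245]

Fragment lengths:
  [0,10): 10 bp
  [10,17): 7 bp
  [17,19): 2 bp
  [19,28): 9 bp
  [28,37): 9 bp
  [37,42): 5 bp
  [42,52): 10 bp
  [52,60): 8 bp
  [60,72): 12 bp
  [72,83): 11 bp
  [83,99): 16 bp
  [99,106): 7 bp
  [106,118): 12 bp
  [118,121): 3 bp
  [121,133): 12 bp
  [133,146): 13 bp
  [146,162): 16 bp
  [162,163): 1 bp
  [163,175): 12 bp
  [175,180): 5 bp
  [180,213): 33 bp
  [213,228): 15 bp
  [228,238): 10 bp
  [238,245): 7 bp
  [245,249): 4 bp

[1,2,3,4,5,5,7,7,7,8,9,9,10,10,10,11,12,12,12,12,13,15,16,16,33]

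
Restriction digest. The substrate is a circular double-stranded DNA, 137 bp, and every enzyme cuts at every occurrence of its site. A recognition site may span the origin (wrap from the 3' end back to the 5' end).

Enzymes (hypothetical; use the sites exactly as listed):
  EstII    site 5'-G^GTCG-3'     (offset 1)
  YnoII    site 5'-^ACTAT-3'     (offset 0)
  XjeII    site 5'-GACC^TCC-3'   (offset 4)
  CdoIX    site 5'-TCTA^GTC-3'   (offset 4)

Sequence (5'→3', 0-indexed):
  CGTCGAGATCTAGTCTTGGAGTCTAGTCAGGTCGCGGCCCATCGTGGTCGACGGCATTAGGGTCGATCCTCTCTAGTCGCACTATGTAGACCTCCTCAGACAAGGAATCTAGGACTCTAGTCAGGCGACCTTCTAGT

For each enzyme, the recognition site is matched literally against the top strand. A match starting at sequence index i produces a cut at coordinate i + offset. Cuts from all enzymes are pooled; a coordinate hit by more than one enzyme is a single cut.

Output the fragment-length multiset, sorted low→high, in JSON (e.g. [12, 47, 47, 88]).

[5,5,12,13,14,14,15,16,16,27]

Per-enzyme occurrences:
  EstII GGTCG/1: at [29, 45, 60] ⇒ [30, 46, 61]
  YnoII ACTAT/0: at [80] ⇒ [80]
  XjeII GACCTCC/4: at [88] ⇒ [92]
  CdoIX TCTAGTC/4: at [8, 21, 71, 115, 131] ⇒ [12, 25, 75, 119, 135]

All cut coordinates (distinct, sorted): [12, 25, 30, 46, 61, 75, 80, 92, 119, 135]

Fragment lengths:
  12→25: 13 bp
  25→30: 5 bp
  30→46: 16 bp
  46→61: 15 bp
  61→75: 14 bp
  75→80: 5 bp
  80→92: 12 bp
  92→119: 27 bp
  119→135: 16 bp
  135→12 (wrap): 137-135+12 = 14 bp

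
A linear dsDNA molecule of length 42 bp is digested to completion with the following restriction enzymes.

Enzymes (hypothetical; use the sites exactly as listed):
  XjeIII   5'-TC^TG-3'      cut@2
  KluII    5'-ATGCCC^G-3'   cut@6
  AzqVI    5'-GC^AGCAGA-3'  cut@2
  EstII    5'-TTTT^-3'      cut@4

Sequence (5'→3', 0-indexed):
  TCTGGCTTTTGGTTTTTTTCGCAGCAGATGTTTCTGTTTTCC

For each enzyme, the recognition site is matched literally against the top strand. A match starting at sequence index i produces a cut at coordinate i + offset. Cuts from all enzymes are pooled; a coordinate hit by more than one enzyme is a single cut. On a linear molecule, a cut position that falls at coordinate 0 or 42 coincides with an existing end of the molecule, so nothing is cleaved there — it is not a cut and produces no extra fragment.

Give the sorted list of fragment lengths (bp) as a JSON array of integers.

[1,1,1,2,2,3,6,6,8,12]

Scan for sites:
  XjeIII (TCTG, off=2): starts [0, 32] → cuts [2, 34]
  KluII (ATGCCCG, off=6): no sites
  AzqVI (GCAGCAGA, off=2): starts [20] → cuts [22]
  EstII (TTTT, off=4): starts [6, 12, 13, 14, 15, 36] → cuts [10, 16, 17, 18, 19, 40]

Pooled cuts: [2, 10, 16, 17, 18, 19, 22, 34, 40]

Fragment lengths:
  [0,2): 2 bp
  [2,10): 8 bp
  [10,16): 6 bp
  [16,17): 1 bp
  [17,18): 1 bp
  [18,19): 1 bp
  [19,22): 3 bp
  [22,34): 12 bp
  [34,40): 6 bp
  [40,42): 2 bp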